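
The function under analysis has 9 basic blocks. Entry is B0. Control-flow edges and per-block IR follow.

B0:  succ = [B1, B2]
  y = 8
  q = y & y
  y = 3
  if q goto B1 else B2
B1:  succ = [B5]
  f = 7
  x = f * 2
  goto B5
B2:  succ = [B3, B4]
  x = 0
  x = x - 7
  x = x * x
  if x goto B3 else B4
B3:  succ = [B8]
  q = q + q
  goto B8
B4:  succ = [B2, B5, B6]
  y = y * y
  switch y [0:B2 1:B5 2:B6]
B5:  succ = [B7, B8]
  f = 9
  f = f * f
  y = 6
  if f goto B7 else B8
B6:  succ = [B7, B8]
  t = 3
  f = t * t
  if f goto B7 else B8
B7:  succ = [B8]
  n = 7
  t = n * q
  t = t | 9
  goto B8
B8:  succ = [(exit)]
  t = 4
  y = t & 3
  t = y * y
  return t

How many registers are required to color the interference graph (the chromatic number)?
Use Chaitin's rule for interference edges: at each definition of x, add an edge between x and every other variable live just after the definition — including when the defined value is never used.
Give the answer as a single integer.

def/use:
  B0 def {q,y} use ∅
  B1 def {f,x} use ∅
  B2 def {x} use ∅
  B3 def {q} use {q}
  B4 def {y} use {y}
  B5 def {f,y} use ∅
  B6 def {f,t} use ∅
  B7 def {n,t} use {q}
  B8 def {t,y} use ∅

Live sets:
  B0 li=∅ lo={q,y}
  B1 li={q} lo={q}
  B2 li={q,y} lo={q,y}
  B3 li={q} lo=∅
  B4 li={q,y} lo={q,y}
  B5 li={q} lo={q}
  B6 li={q} lo={q}
  B7 li={q} lo=∅
  B8 li=∅ lo=∅

Conflict graph:
  f — {q,y}
  n — {q}
  q — {f,n,t,x,y}
  t — {q}
  x — {q,y}
  y — {f,q,x}

Chromatic number:
  lower bound: {f,q,y} mutually conflict ⇒ χ ≥ 3
  3-colouring: R0={q}  R1={n,t,y}  R2={f,x}
  χ = 3

Answer: 3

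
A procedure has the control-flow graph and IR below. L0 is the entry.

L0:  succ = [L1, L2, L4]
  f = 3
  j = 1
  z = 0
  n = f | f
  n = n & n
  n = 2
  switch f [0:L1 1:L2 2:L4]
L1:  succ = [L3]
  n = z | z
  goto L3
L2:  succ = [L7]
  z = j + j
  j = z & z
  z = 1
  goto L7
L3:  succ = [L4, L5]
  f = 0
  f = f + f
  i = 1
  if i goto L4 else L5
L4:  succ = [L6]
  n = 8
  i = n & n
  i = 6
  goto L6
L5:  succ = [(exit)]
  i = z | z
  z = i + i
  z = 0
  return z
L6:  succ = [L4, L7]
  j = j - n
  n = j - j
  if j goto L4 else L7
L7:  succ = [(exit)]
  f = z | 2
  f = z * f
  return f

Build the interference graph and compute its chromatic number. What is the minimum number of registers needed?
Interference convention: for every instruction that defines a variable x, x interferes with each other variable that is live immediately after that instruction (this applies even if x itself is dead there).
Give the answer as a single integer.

Block summaries:
  L0: {f,j,n,z} / ∅
  L1: {n} / {z}
  L2: {j,z} / {j}
  L3: {f,i} / ∅
  L4: {i,n} / ∅
  L5: {i,z} / {z}
  L6: {j,n} / {j,n}
  L7: {f} / {z}

Live sets:
  L0 li=∅ lo={j,z}
  L1 li={j,z} lo={j,z}
  L2 li={j} lo={z}
  L3 li={j,z} lo={j,z}
  L4 li={j,z} lo={j,n,z}
  L5 li={z} lo=∅
  L6 li={j,n,z} lo={j,z}
  L7 li={z} lo=∅

Conflict graph:
  f — {j,n,z}
  i — {j,n,z}
  j — {f,i,n,z}
  n — {f,i,j,z}
  z — {f,i,j,n}

Colouring:
  clique {f,j,n,z} ⇒ need ≥ 4
  4-colouring: r0={j}  r1={n}  r2={z}  r3={f,i}
  χ = 4

Answer: 4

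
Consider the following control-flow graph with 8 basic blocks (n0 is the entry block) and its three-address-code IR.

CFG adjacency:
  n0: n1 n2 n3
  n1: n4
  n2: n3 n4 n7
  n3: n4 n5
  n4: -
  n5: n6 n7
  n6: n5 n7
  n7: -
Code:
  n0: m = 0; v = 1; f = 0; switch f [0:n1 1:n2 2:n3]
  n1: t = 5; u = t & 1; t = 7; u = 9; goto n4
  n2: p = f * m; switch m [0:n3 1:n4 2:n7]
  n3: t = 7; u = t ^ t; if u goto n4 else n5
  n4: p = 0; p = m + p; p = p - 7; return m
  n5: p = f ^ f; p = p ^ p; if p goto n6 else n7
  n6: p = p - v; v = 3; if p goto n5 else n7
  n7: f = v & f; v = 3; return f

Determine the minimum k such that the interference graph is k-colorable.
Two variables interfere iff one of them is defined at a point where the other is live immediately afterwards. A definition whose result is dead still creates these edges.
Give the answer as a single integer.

Per-block:
  n0 def {f,m,v} use ∅
  n1 def {t,u} use ∅
  n2 def {p} use {f,m}
  n3 def {t,u} use ∅
  n4 def {p} use {m}
  n5 def {p} use {f}
  n6 def {p,v} use {p,v}
  n7 def {f,v} use {f,v}

Backward fixpoint:
  n0: in=∅ out={f,m,v}
  n1: in={m} out={m}
  n2: in={f,m,v} out={f,m,v}
  n3: in={f,m,v} out={f,m,v}
  n4: in={m} out=∅
  n5: in={f,v} out={f,p,v}
  n6: in={f,p,v} out={f,v}
  n7: in={f,v} out=∅

Interference:
  f↔{m,p,t,u,v}
  m↔{f,p,t,u,v}
  p↔{f,m,v}
  t↔{f,m,v}
  u↔{f,m,v}
  v↔{f,m,p,t,u}

Colouring:
  lower bound: {f,m,p,v} mutually conflict ⇒ χ ≥ 4
  assign f→c0 m→c1 p→c3 t→c3 u→c3 v→c2 — no edge inside a register ⇒ χ ≤ 4
  χ = 4

Answer: 4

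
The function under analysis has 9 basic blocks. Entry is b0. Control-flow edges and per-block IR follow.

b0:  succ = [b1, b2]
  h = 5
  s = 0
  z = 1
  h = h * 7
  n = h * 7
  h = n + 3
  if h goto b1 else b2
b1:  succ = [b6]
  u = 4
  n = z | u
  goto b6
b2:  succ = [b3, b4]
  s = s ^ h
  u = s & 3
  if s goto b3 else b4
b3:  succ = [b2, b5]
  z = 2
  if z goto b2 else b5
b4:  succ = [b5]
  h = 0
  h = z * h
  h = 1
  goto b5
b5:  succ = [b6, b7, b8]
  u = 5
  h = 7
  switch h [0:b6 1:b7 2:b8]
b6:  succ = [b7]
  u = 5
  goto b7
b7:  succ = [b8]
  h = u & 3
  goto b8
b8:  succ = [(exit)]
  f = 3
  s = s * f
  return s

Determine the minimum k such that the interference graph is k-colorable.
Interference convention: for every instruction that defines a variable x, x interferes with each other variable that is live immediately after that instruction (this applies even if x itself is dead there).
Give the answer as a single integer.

Answer: 4

Derivation:
def/use:
  b0: def={h,n,s,z} ue=∅
  b1: def={n,u} ue={z}
  b2: def={s,u} ue={h,s}
  b3: def={z} ue=∅
  b4: def={h} ue={z}
  b5: def={h,u} ue=∅
  b6: def={u} ue=∅
  b7: def={h} ue={u}
  b8: def={f,s} ue={s}

Backward fixpoint:
  b0 li=∅ lo={h,s,z}
  b1 li={s,z} lo={s}
  b2 li={h,s,z} lo={h,s,z}
  b3 li={h,s} lo={h,s,z}
  b4 li={s,z} lo={s}
  b5 li={s} lo={s,u}
  b6 li={s} lo={s,u}
  b7 li={s,u} lo={s}
  b8 li={s} lo=∅

Interfere edges:
  f↔{s}
  h↔{s,u,z}
  n↔{s,z}
  s↔{f,h,n,u,z}
  u↔{h,s,z}
  z↔{h,n,s,u}

Chromatic number:
  lower bound: {h,s,u,z} mutually conflict ⇒ χ ≥ 4
  assign f→R1 h→R2 n→R2 s→R0 u→R3 z→R1 — no edge inside a register ⇒ χ ≤ 4
  χ = 4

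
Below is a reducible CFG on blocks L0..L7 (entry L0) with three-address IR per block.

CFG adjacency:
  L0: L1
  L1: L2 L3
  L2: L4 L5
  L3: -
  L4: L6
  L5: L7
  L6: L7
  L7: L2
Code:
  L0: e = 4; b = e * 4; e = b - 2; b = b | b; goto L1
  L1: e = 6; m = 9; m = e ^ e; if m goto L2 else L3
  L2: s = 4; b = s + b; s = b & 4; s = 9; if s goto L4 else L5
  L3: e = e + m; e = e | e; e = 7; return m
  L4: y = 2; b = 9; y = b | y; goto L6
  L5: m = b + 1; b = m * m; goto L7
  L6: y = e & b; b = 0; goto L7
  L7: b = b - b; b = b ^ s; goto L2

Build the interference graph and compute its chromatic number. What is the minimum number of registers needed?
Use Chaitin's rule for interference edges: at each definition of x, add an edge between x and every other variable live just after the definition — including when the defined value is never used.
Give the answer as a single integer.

def/use:
  L0 def {b,e} use ∅
  L1 def {e,m} use ∅
  L2 def {b,s} use {b}
  L3 def {e} use {e,m}
  L4 def {b,y} use ∅
  L5 def {b,m} use {b}
  L6 def {b,y} use {b,e}
  L7 def {b} use {b,s}

Backward fixpoint:
  L0 li=∅ lo={b}
  L1 li={b} lo={b,e,m}
  L2 li={b,e} lo={b,e,s}
  L3 li={e,m} lo=∅
  L4 li={e,s} lo={b,e,s}
  L5 li={b,e,s} lo={b,e,s}
  L6 li={b,e,s} lo={b,e,s}
  L7 li={b,e,s} lo={b,e}

Conflict graph:
  b: {e,m,s,y}
  e: {b,m,s,y}
  m: {b,e,s}
  s: {b,e,m,y}
  y: {b,e,s}

Colouring:
  lower bound: {b,e,m,s} mutually conflict ⇒ χ ≥ 4
  assign b→c0 e→c1 m→c3 s→c2 y→c3 — no edge inside a register ⇒ χ ≤ 4
  χ = 4

Answer: 4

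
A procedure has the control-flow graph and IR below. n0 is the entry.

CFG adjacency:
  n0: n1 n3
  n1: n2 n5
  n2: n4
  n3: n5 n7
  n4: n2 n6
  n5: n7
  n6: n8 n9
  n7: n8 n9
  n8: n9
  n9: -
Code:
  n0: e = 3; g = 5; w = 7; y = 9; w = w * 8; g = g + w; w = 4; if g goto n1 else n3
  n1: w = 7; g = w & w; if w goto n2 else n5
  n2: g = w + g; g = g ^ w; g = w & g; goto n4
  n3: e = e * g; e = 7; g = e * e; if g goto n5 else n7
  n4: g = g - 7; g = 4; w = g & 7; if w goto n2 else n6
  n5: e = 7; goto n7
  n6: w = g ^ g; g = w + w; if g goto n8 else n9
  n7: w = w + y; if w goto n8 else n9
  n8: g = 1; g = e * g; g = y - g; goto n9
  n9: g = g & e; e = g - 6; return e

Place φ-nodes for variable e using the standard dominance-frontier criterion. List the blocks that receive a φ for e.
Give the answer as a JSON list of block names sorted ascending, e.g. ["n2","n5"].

Answer: ["n5", "n7", "n8", "n9"]

Working:
idom tree: n1←n0 n2←n1 n3←n0 n4←n2 n5←n0 n6←n4 n7←n0 n8←n0 n9←n0
Dom at joins:
  n2: preds {n1,n4}: {n0,n1} ∩ {n0,n1,n2,n4} = {n0,n1}; idom=n1
  n5: preds {n1,n3}: {n0,n1} ∩ {n0,n3} = {n0}; idom=n0
  n7: preds {n3,n5}: {n0,n3} ∩ {n0,n5} = {n0}; idom=n0
  n8: preds {n6,n7}: {n0,n1,n2,n4,n6} ∩ {n0,n7} = {n0}; idom=n0
  n9: preds {n6,n7,n8}: {n0,n1,n2,n4,n6} ∩ {n0,n7} ∩ {n0,n8} = {n0}; idom=n0

DF walk-up:
  n2←n1: walk · to n1
  n2←n4: walk n4→n2 to n1
  n5←n1: walk n1 to n0
  n5←n3: walk n3 to n0
  n7←n3: walk n3 to n0
  n7←n5: walk n5 to n0
  n8←n6: walk n6→n4→n2→n1 to n0
  n8←n7: walk n7 to n0
  n9←n6: walk n6→n4→n2→n1 to n0
  n9←n7: walk n7 to n0
  n9←n8: walk n8 to n0
  n0 → ∅
  n1 → {n5,n8,n9}
  n2 → {n2,n8,n9}
  n3 → {n5,n7}
  n4 → {n2,n8,n9}
  n5 → {n7}
  n6 → {n8,n9}
  n7 → {n8,n9}
  n8 → {n9}
  n9 → ∅

φ for e: defs {n0,n3,n5,n9}
  DF⁺ = {n5,n7,n8,n9}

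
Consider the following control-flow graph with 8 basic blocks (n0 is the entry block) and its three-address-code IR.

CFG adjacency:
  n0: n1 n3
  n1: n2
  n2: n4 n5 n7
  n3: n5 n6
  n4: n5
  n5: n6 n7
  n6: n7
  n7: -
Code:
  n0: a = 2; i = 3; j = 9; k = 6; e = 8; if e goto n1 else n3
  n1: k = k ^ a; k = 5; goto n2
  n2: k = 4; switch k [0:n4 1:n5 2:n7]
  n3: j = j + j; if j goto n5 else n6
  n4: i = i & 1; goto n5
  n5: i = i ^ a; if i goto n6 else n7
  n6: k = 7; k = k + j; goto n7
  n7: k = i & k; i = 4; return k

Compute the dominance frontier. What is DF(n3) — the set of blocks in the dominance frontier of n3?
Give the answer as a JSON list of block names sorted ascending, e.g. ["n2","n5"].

Answer: ["n5", "n6"]

Working:
idom tree: n1←n0 n2←n1 n3←n0 n4←n2 n5←n0 n6←n0 n7←n0
Dom at joins:
  n5: preds {n2,n3,n4}: {n0,n1,n2} ∩ {n0,n3} ∩ {n0,n1,n2,n4} = {n0}; idom=n0
  n6: preds {n3,n5}: {n0,n3} ∩ {n0,n5} = {n0}; idom=n0
  n7: preds {n2,n5,n6}: {n0,n1,n2} ∩ {n0,n5} ∩ {n0,n6} = {n0}; idom=n0

Frontier:
  join n5 pred n2: n2→n1 stop@n0
  join n5 pred n3: n3 stop@n0
  join n5 pred n4: n4→n2→n1 stop@n0
  join n6 pred n3: n3 stop@n0
  join n6 pred n5: n5 stop@n0
  join n7 pred n2: n2→n1 stop@n0
  join n7 pred n5: n5 stop@n0
  join n7 pred n6: n6 stop@n0
  n0 → ∅
  n1 → {n5,n7}
  n2 → {n5,n7}
  n3 → {n5,n6}
  n4 → {n5}
  n5 → {n6,n7}
  n6 → {n7}
  n7 → ∅

DF(n3) = ["n5", "n6"]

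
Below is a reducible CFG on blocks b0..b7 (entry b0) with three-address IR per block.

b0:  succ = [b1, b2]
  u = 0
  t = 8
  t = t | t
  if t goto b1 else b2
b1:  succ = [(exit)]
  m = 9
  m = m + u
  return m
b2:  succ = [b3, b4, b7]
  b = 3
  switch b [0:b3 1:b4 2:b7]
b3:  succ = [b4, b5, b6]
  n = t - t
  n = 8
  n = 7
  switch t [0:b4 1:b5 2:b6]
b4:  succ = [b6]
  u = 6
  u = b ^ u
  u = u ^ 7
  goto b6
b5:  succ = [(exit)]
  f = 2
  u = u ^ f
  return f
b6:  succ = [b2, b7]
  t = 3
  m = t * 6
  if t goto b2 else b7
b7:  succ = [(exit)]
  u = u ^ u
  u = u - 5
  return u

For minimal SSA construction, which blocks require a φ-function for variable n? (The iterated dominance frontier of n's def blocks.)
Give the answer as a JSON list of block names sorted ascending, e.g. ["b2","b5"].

Answer: ["b2", "b4", "b6", "b7"]

Derivation:
idom tree: b1←b0 b2←b0 b3←b2 b4←b2 b5←b3 b6←b2 b7←b2
Join-block Dom:
  b2: preds {b0,b6}: {b0} ∩ {b0,b2,b6} = {b0}; idom=b0
  b4: preds {b2,b3}: {b0,b2} ∩ {b0,b2,b3} = {b0,b2}; idom=b2
  b6: preds {b3,b4}: {b0,b2,b3} ∩ {b0,b2,b4} = {b0,b2}; idom=b2
  b7: preds {b2,b6}: {b0,b2} ∩ {b0,b2,b6} = {b0,b2}; idom=b2

DF derivation:
  b2←b0: walk · to b0
  b2←b6: walk b6→b2 to b0
  b4←b2: walk · to b2
  b4←b3: walk b3 to b2
  b6←b3: walk b3 to b2
  b6←b4: walk b4 to b2
  b7←b2: walk · to b2
  b7←b6: walk b6 to b2
  b0: DF=∅
  b1: DF=∅
  b2: DF={b2}
  b3: DF={b4,b6}
  b4: DF={b6}
  b5: DF=∅
  b6: DF={b2,b7}
  b7: DF=∅

φ for n: defs {b3}
  DF⁺ = {b2,b4,b6,b7}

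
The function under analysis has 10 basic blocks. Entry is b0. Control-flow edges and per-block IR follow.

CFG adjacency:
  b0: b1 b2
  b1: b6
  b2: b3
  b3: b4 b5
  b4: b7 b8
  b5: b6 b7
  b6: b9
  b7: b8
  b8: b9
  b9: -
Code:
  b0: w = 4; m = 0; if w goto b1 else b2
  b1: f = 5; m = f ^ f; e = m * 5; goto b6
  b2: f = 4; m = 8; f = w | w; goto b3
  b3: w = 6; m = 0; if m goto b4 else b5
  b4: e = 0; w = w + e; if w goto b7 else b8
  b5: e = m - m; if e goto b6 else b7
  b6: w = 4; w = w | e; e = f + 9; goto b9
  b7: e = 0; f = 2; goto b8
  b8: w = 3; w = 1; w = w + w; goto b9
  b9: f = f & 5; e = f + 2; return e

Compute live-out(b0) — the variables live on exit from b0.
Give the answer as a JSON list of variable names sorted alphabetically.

Answer: ["w"]

Analysis:
Per-block:
  b0 def {m,w} use ∅
  b1 def {e,f,m} use ∅
  b2 def {f,m} use {w}
  b3 def {m,w} use ∅
  b4 def {e,w} use {w}
  b5 def {e} use {m}
  b6 def {e,w} use {e,f}
  b7 def {e,f} use ∅
  b8 def {w} use ∅
  b9 def {e,f} use {f}

Backward fixpoint:
  live b0: ∅→{w}
  live b1: ∅→{e,f}
  live b2: {w}→{f}
  live b3: {f}→{f,m,w}
  live b4: {f,w}→{f}
  live b5: {f,m}→{e,f}
  live b6: {e,f}→{f}
  live b7: ∅→{f}
  live b8: {f}→{f}
  live b9: {f}→∅

live-out(b0) = ["w"]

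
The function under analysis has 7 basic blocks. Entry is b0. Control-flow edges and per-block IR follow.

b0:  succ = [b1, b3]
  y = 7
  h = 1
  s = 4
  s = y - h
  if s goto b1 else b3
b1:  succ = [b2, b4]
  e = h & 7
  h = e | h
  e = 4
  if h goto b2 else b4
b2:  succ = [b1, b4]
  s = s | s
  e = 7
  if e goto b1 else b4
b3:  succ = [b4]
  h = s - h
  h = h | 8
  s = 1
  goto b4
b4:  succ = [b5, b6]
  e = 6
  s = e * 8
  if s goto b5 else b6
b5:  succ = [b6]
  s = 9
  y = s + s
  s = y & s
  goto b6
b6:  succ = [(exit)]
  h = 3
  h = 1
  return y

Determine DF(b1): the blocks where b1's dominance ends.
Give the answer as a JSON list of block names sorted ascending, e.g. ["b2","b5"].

Answer: ["b1", "b4"]

Working:
idom tree: b1←b0 b2←b1 b3←b0 b4←b0 b5←b4 b6←b4
Join-block Dom:
  b1: preds {b0,b2}: {b0} ∩ {b0,b1,b2} = {b0}; idom=b0
  b4: preds {b1,b2,b3}: {b0,b1} ∩ {b0,b1,b2} ∩ {b0,b3} = {b0}; idom=b0
  b6: preds {b4,b5}: {b0,b4} ∩ {b0,b4,b5} = {b0,b4}; idom=b4

Frontier:
  join b1 pred b0: · stop@b0
  join b1 pred b2: b2→b1 stop@b0
  join b4 pred b1: b1 stop@b0
  join b4 pred b2: b2→b1 stop@b0
  join b4 pred b3: b3 stop@b0
  join b6 pred b4: · stop@b4
  join b6 pred b5: b5 stop@b4
  b0: DF=∅
  b1: DF={b1,b4}
  b2: DF={b1,b4}
  b3: DF={b4}
  b4: DF=∅
  b5: DF={b6}
  b6: DF=∅

DF(b1) = ["b1", "b4"]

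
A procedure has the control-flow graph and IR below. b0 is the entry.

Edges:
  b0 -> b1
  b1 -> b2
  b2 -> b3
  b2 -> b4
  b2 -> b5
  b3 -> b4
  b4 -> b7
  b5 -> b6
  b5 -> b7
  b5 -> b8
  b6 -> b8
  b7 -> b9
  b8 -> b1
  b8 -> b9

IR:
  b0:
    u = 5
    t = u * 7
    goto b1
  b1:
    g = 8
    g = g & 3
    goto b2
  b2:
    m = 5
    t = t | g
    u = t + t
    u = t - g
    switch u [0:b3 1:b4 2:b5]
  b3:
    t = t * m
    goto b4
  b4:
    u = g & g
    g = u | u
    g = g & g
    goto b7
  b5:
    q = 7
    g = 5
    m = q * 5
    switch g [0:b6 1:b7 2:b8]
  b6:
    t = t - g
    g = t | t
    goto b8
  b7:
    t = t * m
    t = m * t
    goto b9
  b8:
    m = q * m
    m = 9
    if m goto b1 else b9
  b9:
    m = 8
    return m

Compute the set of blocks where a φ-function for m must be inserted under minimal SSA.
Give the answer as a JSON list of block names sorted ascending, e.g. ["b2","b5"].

idom tree: b1←b0 b2←b1 b3←b2 b4←b2 b5←b2 b6←b5 b7←b2 b8←b5 b9←b2
Join-block Dom:
  b1: preds {b0,b8}: {b0} ∩ {b0,b1,b2,b5,b8} = {b0}; idom=b0
  b4: preds {b2,b3}: {b0,b1,b2} ∩ {b0,b1,b2,b3} = {b0,b1,b2}; idom=b2
  b7: preds {b4,b5}: {b0,b1,b2,b4} ∩ {b0,b1,b2,b5} = {b0,b1,b2}; idom=b2
  b8: preds {b5,b6}: {b0,b1,b2,b5} ∩ {b0,b1,b2,b5,b6} = {b0,b1,b2,b5}; idom=b5
  b9: preds {b7,b8}: {b0,b1,b2,b7} ∩ {b0,b1,b2,b5,b8} = {b0,b1,b2}; idom=b2

DF walk-up:
  b1←b0: walk · to b0
  b1←b8: walk b8→b5→b2→b1 to b0
  b4←b2: walk · to b2
  b4←b3: walk b3 to b2
  b7←b4: walk b4 to b2
  b7←b5: walk b5 to b2
  b8←b5: walk · to b5
  b8←b6: walk b6 to b5
  b9←b7: walk b7 to b2
  b9←b8: walk b8→b5 to b2
  DF(b0)=∅
  DF(b1)={b1}
  DF(b2)={b1}
  DF(b3)={b4}
  DF(b4)={b7}
  DF(b5)={b1,b7,b9}
  DF(b6)={b8}
  DF(b7)={b9}
  DF(b8)={b1,b9}
  DF(b9)=∅

φ for m: defs {b2,b5,b8,b9}
  DF⁺ = {b1,b7,b9}

Answer: ["b1", "b7", "b9"]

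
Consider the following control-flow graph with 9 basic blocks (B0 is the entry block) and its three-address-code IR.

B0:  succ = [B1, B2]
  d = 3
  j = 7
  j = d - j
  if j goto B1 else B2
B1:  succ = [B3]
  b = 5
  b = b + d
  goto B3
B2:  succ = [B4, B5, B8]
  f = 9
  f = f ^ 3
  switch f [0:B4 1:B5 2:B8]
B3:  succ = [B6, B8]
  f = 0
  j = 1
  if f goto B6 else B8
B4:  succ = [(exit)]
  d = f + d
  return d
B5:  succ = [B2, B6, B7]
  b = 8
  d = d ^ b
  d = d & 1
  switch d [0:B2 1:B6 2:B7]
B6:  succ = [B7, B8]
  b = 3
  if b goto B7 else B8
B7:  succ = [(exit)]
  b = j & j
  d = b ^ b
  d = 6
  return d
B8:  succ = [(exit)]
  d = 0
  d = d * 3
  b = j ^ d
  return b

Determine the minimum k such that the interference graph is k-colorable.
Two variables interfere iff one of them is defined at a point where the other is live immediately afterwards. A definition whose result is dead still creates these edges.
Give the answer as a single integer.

def/use:
  B0: {d,j} / ∅
  B1: {b} / {d}
  B2: {f} / ∅
  B3: {f,j} / ∅
  B4: {d} / {d,f}
  B5: {b,d} / {d}
  B6: {b} / ∅
  B7: {b,d} / {j}
  B8: {b,d} / {j}

Liveness:
  B0: in=∅ out={d,j}
  B1: in={d} out=∅
  B2: in={d,j} out={d,f,j}
  B3: in=∅ out={j}
  B4: in={d,f} out=∅
  B5: in={d,j} out={d,j}
  B6: in={j} out={j}
  B7: in={j} out=∅
  B8: in={j} out=∅

Interference:
  b — {d,j}
  d — {b,f,j}
  f — {d,j}
  j — {b,d,f}

Registers:
  lower bound: {b,d,j} mutually conflict ⇒ χ ≥ 3
  3-colouring: r0={d}  r1={j}  r2={b,f}
  χ = 3

Answer: 3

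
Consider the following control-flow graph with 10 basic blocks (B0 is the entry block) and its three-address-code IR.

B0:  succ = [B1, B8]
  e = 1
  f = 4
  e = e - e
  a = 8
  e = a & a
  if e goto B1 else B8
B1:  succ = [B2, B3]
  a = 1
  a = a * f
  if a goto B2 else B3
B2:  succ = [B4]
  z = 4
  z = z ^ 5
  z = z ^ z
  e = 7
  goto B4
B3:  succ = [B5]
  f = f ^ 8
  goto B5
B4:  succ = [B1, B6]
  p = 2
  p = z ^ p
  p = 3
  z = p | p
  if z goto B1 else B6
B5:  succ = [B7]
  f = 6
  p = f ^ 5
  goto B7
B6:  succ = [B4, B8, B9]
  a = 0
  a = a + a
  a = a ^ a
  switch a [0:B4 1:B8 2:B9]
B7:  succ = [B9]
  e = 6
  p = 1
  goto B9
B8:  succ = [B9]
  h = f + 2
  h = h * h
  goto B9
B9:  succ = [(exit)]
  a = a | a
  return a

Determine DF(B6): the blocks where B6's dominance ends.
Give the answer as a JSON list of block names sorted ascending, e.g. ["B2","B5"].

idom tree: B1←B0 B2←B1 B3←B1 B4←B2 B5←B3 B6←B4 B7←B5 B8←B0 B9←B0
Join-block Dom:
  B1: preds {B0,B4}: {B0} ∩ {B0,B1,B2,B4} = {B0}; idom=B0
  B4: preds {B2,B6}: {B0,B1,B2} ∩ {B0,B1,B2,B4,B6} = {B0,B1,B2}; idom=B2
  B8: preds {B0,B6}: {B0} ∩ {B0,B1,B2,B4,B6} = {B0}; idom=B0
  B9: preds {B6,B7,B8}: {B0,B1,B2,B4,B6} ∩ {B0,B1,B3,B5,B7} ∩ {B0,B8} = {B0}; idom=B0

DF walk-up:
  join B1 pred B0: · stop@B0
  join B1 pred B4: B4→B2→B1 stop@B0
  join B4 pred B2: · stop@B2
  join B4 pred B6: B6→B4 stop@B2
  join B8 pred B0: · stop@B0
  join B8 pred B6: B6→B4→B2→B1 stop@B0
  join B9 pred B6: B6→B4→B2→B1 stop@B0
  join B9 pred B7: B7→B5→B3→B1 stop@B0
  join B9 pred B8: B8 stop@B0
  B0: DF=∅
  B1: DF={B1,B8,B9}
  B2: DF={B1,B8,B9}
  B3: DF={B9}
  B4: DF={B1,B4,B8,B9}
  B5: DF={B9}
  B6: DF={B4,B8,B9}
  B7: DF={B9}
  B8: DF={B9}
  B9: DF=∅

DF(B6) = ["B4", "B8", "B9"]

Answer: ["B4", "B8", "B9"]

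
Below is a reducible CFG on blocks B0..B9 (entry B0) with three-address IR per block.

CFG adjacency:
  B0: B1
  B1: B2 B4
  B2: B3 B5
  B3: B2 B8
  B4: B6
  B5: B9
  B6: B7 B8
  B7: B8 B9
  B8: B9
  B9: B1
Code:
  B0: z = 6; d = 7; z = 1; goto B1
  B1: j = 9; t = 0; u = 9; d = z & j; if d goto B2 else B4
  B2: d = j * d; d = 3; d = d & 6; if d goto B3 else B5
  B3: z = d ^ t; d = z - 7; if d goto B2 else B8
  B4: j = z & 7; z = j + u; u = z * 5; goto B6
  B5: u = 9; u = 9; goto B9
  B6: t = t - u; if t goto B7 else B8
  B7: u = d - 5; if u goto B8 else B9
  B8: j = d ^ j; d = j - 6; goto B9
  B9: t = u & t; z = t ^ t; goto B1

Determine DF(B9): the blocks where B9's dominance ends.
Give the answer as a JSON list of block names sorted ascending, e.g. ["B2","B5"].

Answer: ["B1"]

Working:
idom tree: B1←B0 B2←B1 B3←B2 B4←B1 B5←B2 B6←B4 B7←B6 B8←B1 B9←B1
Join-block Dom:
  B1: preds {B0,B9}: {B0} ∩ {B0,B1,B9} = {B0}; idom=B0
  B2: preds {B1,B3}: {B0,B1} ∩ {B0,B1,B2,B3} = {B0,B1}; idom=B1
  B8: preds {B3,B6,B7}: {B0,B1,B2,B3} ∩ {B0,B1,B4,B6} ∩ {B0,B1,B4,B6,B7} = {B0,B1}; idom=B1
  B9: preds {B5,B7,B8}: {B0,B1,B2,B5} ∩ {B0,B1,B4,B6,B7} ∩ {B0,B1,B8} = {B0,B1}; idom=B1

DF derivation:
  B1←B0: walk · to B0
  B1←B9: walk B9→B1 to B0
  B2←B1: walk · to B1
  B2←B3: walk B3→B2 to B1
  B8←B3: walk B3→B2 to B1
  B8←B6: walk B6→B4 to B1
  B8←B7: walk B7→B6→B4 to B1
  B9←B5: walk B5→B2 to B1
  B9←B7: walk B7→B6→B4 to B1
  B9←B8: walk B8 to B1
  B0: DF=∅
  B1: DF={B1}
  B2: DF={B2,B8,B9}
  B3: DF={B2,B8}
  B4: DF={B8,B9}
  B5: DF={B9}
  B6: DF={B8,B9}
  B7: DF={B8,B9}
  B8: DF={B9}
  B9: DF={B1}

DF(B9) = ["B1"]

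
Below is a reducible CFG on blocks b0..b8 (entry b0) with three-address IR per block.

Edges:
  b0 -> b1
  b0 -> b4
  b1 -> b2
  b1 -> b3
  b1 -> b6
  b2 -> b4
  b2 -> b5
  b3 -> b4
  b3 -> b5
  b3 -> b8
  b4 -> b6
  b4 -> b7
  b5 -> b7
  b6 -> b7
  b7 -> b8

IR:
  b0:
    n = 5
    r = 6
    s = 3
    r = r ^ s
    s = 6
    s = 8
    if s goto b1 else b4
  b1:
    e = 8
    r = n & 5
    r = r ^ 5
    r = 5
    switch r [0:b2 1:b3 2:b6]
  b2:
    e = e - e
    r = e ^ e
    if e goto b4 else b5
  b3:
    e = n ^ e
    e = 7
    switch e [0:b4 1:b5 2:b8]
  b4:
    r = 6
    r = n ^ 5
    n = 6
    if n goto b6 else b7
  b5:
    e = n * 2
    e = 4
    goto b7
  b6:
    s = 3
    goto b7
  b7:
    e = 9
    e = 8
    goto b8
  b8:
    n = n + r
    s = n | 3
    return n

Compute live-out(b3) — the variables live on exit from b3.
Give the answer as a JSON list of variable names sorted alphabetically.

Answer: ["n", "r"]

Working:
Block summaries:
  b0 def {n,r,s} use ∅
  b1 def {e,r} use {n}
  b2 def {e,r} use {e}
  b3 def {e} use {e,n}
  b4 def {n,r} use {n}
  b5 def {e} use {n}
  b6 def {s} use ∅
  b7 def {e} use ∅
  b8 def {n,s} use {n,r}

Liveness:
  live b0: ∅→{n}
  live b1: {n}→{e,n,r}
  live b2: {e,n}→{n,r}
  live b3: {e,n,r}→{n,r}
  live b4: {n}→{n,r}
  live b5: {n,r}→{n,r}
  live b6: {n,r}→{n,r}
  live b7: {n,r}→{n,r}
  live b8: {n,r}→∅

live-out(b3) = ["n", "r"]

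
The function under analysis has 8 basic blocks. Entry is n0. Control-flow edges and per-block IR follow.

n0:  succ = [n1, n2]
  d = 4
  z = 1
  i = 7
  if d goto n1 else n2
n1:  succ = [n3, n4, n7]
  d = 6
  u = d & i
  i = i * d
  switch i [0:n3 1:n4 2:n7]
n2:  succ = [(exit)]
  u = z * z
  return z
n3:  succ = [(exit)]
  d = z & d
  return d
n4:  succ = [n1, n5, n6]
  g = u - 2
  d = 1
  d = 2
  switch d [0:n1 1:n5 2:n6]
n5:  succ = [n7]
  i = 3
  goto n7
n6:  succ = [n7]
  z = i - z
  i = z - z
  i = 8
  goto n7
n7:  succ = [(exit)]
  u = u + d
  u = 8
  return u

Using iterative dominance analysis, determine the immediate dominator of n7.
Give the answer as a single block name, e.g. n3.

Answer: n1

Analysis:
idom tree: n1←n0 n2←n0 n3←n1 n4←n1 n5←n4 n6←n4 n7←n1
Dom at joins:
  n1: preds {n0,n4}: {n0} ∩ {n0,n1,n4} = {n0}; idom=n0
  n7: preds {n1,n5,n6}: {n0,n1} ∩ {n0,n1,n4,n5} ∩ {n0,n1,n4,n6} = {n0,n1}; idom=n1

idom(n7) = n1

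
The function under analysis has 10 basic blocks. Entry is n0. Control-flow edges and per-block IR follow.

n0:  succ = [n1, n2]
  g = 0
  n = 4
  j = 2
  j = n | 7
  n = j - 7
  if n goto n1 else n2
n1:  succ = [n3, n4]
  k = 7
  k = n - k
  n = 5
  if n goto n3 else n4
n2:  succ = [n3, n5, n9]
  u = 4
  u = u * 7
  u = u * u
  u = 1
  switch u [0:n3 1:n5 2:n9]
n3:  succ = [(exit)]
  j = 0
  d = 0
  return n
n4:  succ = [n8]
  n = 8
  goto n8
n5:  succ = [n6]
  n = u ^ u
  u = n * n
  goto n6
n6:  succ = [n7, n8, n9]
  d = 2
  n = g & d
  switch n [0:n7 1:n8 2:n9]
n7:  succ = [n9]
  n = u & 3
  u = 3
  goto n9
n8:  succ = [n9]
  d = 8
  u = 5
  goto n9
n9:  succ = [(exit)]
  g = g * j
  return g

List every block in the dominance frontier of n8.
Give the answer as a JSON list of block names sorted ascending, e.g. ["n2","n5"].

Answer: ["n9"]

Derivation:
idom tree: n1←n0 n2←n0 n3←n0 n4←n1 n5←n2 n6←n5 n7←n6 n8←n0 n9←n0
Dom at joins:
  n3: preds {n1,n2}: {n0,n1} ∩ {n0,n2} = {n0}; idom=n0
  n8: preds {n4,n6}: {n0,n1,n4} ∩ {n0,n2,n5,n6} = {n0}; idom=n0
  n9: preds {n2,n6,n7,n8}: {n0,n2} ∩ {n0,n2,n5,n6} ∩ {n0,n2,n5,n6,n7} ∩ {n0,n8} = {n0}; idom=n0

Frontier:
  n3←n1: walk n1 to n0
  n3←n2: walk n2 to n0
  n8←n4: walk n4→n1 to n0
  n8←n6: walk n6→n5→n2 to n0
  n9←n2: walk n2 to n0
  n9←n6: walk n6→n5→n2 to n0
  n9←n7: walk n7→n6→n5→n2 to n0
  n9←n8: walk n8 to n0
  n0 → ∅
  n1 → {n3,n8}
  n2 → {n3,n8,n9}
  n3 → ∅
  n4 → {n8}
  n5 → {n8,n9}
  n6 → {n8,n9}
  n7 → {n9}
  n8 → {n9}
  n9 → ∅

DF(n8) = ["n9"]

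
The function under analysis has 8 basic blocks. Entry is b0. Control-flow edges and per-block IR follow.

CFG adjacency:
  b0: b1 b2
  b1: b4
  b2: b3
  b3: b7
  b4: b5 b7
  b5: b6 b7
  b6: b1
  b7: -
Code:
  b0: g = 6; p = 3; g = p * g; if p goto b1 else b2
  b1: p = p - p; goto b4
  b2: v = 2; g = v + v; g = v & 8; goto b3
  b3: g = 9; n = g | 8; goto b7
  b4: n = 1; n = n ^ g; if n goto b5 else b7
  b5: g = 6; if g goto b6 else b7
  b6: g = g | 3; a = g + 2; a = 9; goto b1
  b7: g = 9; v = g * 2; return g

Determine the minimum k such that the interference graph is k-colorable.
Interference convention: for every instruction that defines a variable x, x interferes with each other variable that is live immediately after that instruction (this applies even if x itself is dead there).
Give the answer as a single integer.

Answer: 3

Working:
Block summaries:
  b0: {g,p} / ∅
  b1: {p} / {p}
  b2: {g,v} / ∅
  b3: {g,n} / ∅
  b4: {n} / {g}
  b5: {g} / ∅
  b6: {a,g} / {g}
  b7: {g,v} / ∅

Liveness:
  live b0: ∅→{g,p}
  live b1: {g,p}→{g,p}
  live b2: ∅→∅
  live b3: ∅→∅
  live b4: {g,p}→{p}
  live b5: {p}→{g,p}
  live b6: {g,p}→{g,p}
  live b7: ∅→∅

Interfere edges:
  a: {g,p}
  g: {a,n,p,v}
  n: {g,p}
  p: {a,g,n}
  v: {g}

Colouring:
  lower bound: {a,g,p} mutually conflict ⇒ χ ≥ 3
  3-colouring: c0={g}  c1={p,v}  c2={a,n}
  χ = 3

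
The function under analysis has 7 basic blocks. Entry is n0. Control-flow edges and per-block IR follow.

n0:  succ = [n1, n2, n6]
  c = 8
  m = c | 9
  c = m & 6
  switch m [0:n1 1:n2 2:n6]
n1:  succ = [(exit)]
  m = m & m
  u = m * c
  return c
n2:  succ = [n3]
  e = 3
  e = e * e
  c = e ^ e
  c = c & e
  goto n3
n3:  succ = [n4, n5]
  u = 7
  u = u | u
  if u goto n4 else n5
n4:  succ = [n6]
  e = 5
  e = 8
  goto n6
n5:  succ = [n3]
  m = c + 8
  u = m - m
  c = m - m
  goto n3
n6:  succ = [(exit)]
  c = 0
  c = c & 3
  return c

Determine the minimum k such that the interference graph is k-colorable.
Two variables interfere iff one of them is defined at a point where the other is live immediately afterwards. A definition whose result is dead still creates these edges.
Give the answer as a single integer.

Answer: 3

Working:
Block summaries:
  n0: {c,m} / ∅
  n1: {m,u} / {c,m}
  n2: {c,e} / ∅
  n3: {u} / ∅
  n4: {e} / ∅
  n5: {c,m,u} / {c}
  n6: {c} / ∅

Live sets:
  n0: in=∅ out={c,m}
  n1: in={c,m} out=∅
  n2: in=∅ out={c}
  n3: in={c} out={c}
  n4: in=∅ out=∅
  n5: in={c} out={c}
  n6: in=∅ out=∅

Interfere edges:
  c: {e,m,u}
  e: {c}
  m: {c,u}
  u: {c,m}

Chromatic number:
  {c,m,u} pairwise interfere (3-clique) ⇒ χ ≥ 3
  assign c→R0 e→R1 m→R1 u→R2 — no edge inside a register ⇒ χ ≤ 3
  χ = 3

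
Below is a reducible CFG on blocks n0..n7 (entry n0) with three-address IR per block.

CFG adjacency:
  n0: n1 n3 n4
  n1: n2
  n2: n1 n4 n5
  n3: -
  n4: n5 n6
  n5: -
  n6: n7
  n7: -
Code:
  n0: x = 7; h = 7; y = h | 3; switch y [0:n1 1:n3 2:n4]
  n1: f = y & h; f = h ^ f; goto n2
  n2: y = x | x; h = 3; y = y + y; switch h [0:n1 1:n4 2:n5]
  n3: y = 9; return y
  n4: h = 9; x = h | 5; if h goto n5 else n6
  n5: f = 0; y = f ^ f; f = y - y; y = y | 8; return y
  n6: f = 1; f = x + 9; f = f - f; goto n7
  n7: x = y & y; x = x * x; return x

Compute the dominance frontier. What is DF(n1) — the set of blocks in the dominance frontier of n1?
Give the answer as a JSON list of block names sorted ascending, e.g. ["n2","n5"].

Answer: ["n1", "n4", "n5"]

Derivation:
idom tree: n1←n0 n2←n1 n3←n0 n4←n0 n5←n0 n6←n4 n7←n6
Dom∩ at merges:
  n1: preds {n0,n2}: {n0} ∩ {n0,n1,n2} = {n0}; idom=n0
  n4: preds {n0,n2}: {n0} ∩ {n0,n1,n2} = {n0}; idom=n0
  n5: preds {n2,n4}: {n0,n1,n2} ∩ {n0,n4} = {n0}; idom=n0

DF walk-up:
  n1←n0: walk · to n0
  n1←n2: walk n2→n1 to n0
  n4←n0: walk · to n0
  n4←n2: walk n2→n1 to n0
  n5←n2: walk n2→n1 to n0
  n5←n4: walk n4 to n0
  n0: DF=∅
  n1: DF={n1,n4,n5}
  n2: DF={n1,n4,n5}
  n3: DF=∅
  n4: DF={n5}
  n5: DF=∅
  n6: DF=∅
  n7: DF=∅

DF(n1) = ["n1", "n4", "n5"]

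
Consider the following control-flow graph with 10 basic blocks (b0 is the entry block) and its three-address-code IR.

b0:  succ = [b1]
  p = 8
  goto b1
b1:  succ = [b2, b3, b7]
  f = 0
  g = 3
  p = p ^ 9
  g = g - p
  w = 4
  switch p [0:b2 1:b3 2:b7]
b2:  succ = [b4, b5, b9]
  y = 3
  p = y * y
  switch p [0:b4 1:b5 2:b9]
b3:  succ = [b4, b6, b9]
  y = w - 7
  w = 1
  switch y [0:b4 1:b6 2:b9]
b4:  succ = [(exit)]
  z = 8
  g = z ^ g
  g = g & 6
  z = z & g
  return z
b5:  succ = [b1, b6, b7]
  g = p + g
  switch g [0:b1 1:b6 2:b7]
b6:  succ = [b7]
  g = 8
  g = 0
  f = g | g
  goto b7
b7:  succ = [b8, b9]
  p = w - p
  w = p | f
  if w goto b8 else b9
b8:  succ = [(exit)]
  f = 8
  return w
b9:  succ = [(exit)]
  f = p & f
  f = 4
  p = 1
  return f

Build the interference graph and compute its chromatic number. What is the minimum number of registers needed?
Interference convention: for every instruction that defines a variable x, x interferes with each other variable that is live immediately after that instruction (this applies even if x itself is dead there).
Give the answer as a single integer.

Answer: 5

Derivation:
def/use:
  b0: def={p} ue=∅
  b1: def={f,g,p,w} ue={p}
  b2: def={p,y} ue=∅
  b3: def={w,y} ue={w}
  b4: def={g,z} ue={g}
  b5: def={g} ue={g,p}
  b6: def={f,g} ue=∅
  b7: def={p,w} ue={f,p,w}
  b8: def={f} ue={w}
  b9: def={f,p} ue={f,p}

Liveness:
  b0: in=∅ out={p}
  b1: in={p} out={f,g,p,w}
  b2: in={f,g,w} out={f,g,p,w}
  b3: in={f,g,p,w} out={f,g,p,w}
  b4: in={g} out=∅
  b5: in={f,g,p,w} out={f,p,w}
  b6: in={p,w} out={f,p,w}
  b7: in={f,p,w} out={f,p,w}
  b8: in={w} out=∅
  b9: in={f,p} out=∅

Interference:
  f: {g,p,w,y}
  g: {f,p,w,y,z}
  p: {f,g,w,y}
  w: {f,g,p,y}
  y: {f,g,p,w}
  z: {g}

Colouring:
  {f,g,p,w,y} pairwise interfere (5-clique) ⇒ χ ≥ 5
  5-colouring: R0={g}  R1={f,z}  R2={p}  R3={w}  R4={y}
  χ = 5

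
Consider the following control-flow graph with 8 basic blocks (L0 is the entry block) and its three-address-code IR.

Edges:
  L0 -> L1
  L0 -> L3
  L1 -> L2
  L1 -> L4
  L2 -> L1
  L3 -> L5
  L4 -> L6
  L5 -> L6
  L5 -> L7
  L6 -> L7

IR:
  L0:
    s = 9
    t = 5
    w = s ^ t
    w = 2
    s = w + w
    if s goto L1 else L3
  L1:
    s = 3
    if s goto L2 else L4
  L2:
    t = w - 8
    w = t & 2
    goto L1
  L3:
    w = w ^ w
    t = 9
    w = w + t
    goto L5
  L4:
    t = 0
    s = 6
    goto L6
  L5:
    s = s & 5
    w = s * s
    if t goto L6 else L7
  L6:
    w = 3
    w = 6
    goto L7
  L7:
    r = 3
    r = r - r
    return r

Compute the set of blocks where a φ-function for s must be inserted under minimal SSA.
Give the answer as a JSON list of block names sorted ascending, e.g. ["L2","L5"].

idom tree: L1←L0 L2←L1 L3←L0 L4←L1 L5←L3 L6←L0 L7←L0
Join-block Dom:
  L1: preds {L0,L2}: {L0} ∩ {L0,L1,L2} = {L0}; idom=L0
  L6: preds {L4,L5}: {L0,L1,L4} ∩ {L0,L3,L5} = {L0}; idom=L0
  L7: preds {L5,L6}: {L0,L3,L5} ∩ {L0,L6} = {L0}; idom=L0

DF walk-up:
  join L1 pred L0: · stop@L0
  join L1 pred L2: L2→L1 stop@L0
  join L6 pred L4: L4→L1 stop@L0
  join L6 pred L5: L5→L3 stop@L0
  join L7 pred L5: L5→L3 stop@L0
  join L7 pred L6: L6 stop@L0
  L0: DF=∅
  L1: DF={L1,L6}
  L2: DF={L1}
  L3: DF={L6,L7}
  L4: DF={L6}
  L5: DF={L6,L7}
  L6: DF={L7}
  L7: DF=∅

φ for s: defs {L0,L1,L4,L5}
  DF⁺ = {L1,L6,L7}

Answer: ["L1", "L6", "L7"]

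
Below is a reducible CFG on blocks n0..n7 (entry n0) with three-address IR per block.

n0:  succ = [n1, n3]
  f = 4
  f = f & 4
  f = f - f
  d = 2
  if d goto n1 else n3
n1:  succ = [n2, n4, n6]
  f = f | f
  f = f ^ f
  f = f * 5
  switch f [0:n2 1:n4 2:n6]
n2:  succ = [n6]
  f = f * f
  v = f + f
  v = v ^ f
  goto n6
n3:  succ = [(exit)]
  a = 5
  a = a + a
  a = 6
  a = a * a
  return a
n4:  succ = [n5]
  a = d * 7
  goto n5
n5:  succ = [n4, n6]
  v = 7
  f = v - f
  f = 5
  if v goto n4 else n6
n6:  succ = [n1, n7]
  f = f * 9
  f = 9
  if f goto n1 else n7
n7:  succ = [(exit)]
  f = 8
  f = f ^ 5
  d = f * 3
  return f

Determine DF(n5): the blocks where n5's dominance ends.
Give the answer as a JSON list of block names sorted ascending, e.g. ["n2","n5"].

Answer: ["n4", "n6"]

Derivation:
idom tree: n1←n0 n2←n1 n3←n0 n4←n1 n5←n4 n6←n1 n7←n6
Join-block Dom:
  n1: preds {n0,n6}: {n0} ∩ {n0,n1,n6} = {n0}; idom=n0
  n4: preds {n1,n5}: {n0,n1} ∩ {n0,n1,n4,n5} = {n0,n1}; idom=n1
  n6: preds {n1,n2,n5}: {n0,n1} ∩ {n0,n1,n2} ∩ {n0,n1,n4,n5} = {n0,n1}; idom=n1

DF walk-up:
  join n1 pred n0: · stop@n0
  join n1 pred n6: n6→n1 stop@n0
  join n4 pred n1: · stop@n1
  join n4 pred n5: n5→n4 stop@n1
  join n6 pred n1: · stop@n1
  join n6 pred n2: n2 stop@n1
  join n6 pred n5: n5→n4 stop@n1
  n0 → ∅
  n1 → {n1}
  n2 → {n6}
  n3 → ∅
  n4 → {n4,n6}
  n5 → {n4,n6}
  n6 → {n1}
  n7 → ∅

DF(n5) = ["n4", "n6"]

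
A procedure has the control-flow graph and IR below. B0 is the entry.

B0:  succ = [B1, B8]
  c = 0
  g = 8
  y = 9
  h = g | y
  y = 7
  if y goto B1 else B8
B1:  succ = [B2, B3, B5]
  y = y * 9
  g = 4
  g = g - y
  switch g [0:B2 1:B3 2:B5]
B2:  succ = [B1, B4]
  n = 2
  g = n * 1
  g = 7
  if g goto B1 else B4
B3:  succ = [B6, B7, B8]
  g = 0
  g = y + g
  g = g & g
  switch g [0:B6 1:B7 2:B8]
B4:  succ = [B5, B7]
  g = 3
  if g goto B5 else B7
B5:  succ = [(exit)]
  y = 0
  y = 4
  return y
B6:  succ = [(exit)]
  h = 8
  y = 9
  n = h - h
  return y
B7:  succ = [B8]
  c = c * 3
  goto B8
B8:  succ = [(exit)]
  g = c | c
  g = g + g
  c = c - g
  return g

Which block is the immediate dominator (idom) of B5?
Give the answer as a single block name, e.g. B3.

idom tree: B1←B0 B2←B1 B3←B1 B4←B2 B5←B1 B6←B3 B7←B1 B8←B0
Dom∩ at merges:
  B1: preds {B0,B2}: {B0} ∩ {B0,B1,B2} = {B0}; idom=B0
  B5: preds {B1,B4}: {B0,B1} ∩ {B0,B1,B2,B4} = {B0,B1}; idom=B1
  B7: preds {B3,B4}: {B0,B1,B3} ∩ {B0,B1,B2,B4} = {B0,B1}; idom=B1
  B8: preds {B0,B3,B7}: {B0} ∩ {B0,B1,B3} ∩ {B0,B1,B7} = {B0}; idom=B0

idom(B5) = B1

Answer: B1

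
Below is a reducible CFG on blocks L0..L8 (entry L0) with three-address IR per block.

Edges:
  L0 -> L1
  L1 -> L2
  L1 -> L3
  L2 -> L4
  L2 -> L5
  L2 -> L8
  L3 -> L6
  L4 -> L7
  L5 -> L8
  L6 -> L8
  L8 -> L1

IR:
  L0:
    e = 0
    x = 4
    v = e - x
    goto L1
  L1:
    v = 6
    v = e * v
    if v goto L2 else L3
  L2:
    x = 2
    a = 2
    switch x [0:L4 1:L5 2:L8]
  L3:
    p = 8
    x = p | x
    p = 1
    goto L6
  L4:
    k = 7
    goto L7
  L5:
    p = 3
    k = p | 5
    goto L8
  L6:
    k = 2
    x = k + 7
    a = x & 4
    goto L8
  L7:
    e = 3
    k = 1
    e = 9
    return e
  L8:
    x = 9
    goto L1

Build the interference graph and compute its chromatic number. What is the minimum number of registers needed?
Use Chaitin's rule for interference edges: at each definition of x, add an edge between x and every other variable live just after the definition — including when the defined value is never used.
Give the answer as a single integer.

Answer: 3

Analysis:
Per-block:
  L0: def={e,v,x} ue=∅
  L1: def={v} ue={e}
  L2: def={a,x} ue=∅
  L3: def={p,x} ue={x}
  L4: def={k} ue=∅
  L5: def={k,p} ue=∅
  L6: def={a,k,x} ue=∅
  L7: def={e,k} ue=∅
  L8: def={x} ue=∅

Live sets:
  L0 li=∅ lo={e,x}
  L1 li={e,x} lo={e,x}
  L2 li={e} lo={e}
  L3 li={e,x} lo={e}
  L4 li=∅ lo=∅
  L5 li={e} lo={e}
  L6 li={e} lo={e}
  L7 li=∅ lo=∅
  L8 li={e} lo={e,x}

Interference:
  a: {e,x}
  e: {a,k,p,v,x}
  k: {e}
  p: {e,x}
  v: {e,x}
  x: {a,e,p,v}

Registers:
  lower bound: {a,e,x} mutually conflict ⇒ χ ≥ 3
  assign a→r2 e→r0 k→r1 p→r2 v→r2 x→r1 — no edge inside a register ⇒ χ ≤ 3
  χ = 3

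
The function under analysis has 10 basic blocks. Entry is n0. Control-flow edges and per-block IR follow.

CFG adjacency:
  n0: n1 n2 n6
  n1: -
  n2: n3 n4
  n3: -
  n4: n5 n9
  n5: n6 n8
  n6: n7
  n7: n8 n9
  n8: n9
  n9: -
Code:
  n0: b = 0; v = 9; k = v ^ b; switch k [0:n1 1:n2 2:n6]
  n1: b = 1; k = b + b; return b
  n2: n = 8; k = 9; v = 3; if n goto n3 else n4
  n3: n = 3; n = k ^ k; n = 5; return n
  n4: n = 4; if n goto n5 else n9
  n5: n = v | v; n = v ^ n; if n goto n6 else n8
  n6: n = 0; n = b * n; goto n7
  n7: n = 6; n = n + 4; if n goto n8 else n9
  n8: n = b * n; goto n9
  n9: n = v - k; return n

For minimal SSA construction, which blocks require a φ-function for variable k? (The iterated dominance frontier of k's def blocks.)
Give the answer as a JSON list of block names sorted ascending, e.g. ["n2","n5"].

idom tree: n1←n0 n2←n0 n3←n2 n4←n2 n5←n4 n6←n0 n7←n6 n8←n0 n9←n0
Dom at joins:
  n6: preds {n0,n5}: {n0} ∩ {n0,n2,n4,n5} = {n0}; idom=n0
  n8: preds {n5,n7}: {n0,n2,n4,n5} ∩ {n0,n6,n7} = {n0}; idom=n0
  n9: preds {n4,n7,n8}: {n0,n2,n4} ∩ {n0,n6,n7} ∩ {n0,n8} = {n0}; idom=n0

Frontier:
  join n6 pred n0: · stop@n0
  join n6 pred n5: n5→n4→n2 stop@n0
  join n8 pred n5: n5→n4→n2 stop@n0
  join n8 pred n7: n7→n6 stop@n0
  join n9 pred n4: n4→n2 stop@n0
  join n9 pred n7: n7→n6 stop@n0
  join n9 pred n8: n8 stop@n0
  n0 → ∅
  n1 → ∅
  n2 → {n6,n8,n9}
  n3 → ∅
  n4 → {n6,n8,n9}
  n5 → {n6,n8}
  n6 → {n8,n9}
  n7 → {n8,n9}
  n8 → {n9}
  n9 → ∅

φ for k: defs {n0,n1,n2}
  DF⁺ = {n6,n8,n9}

Answer: ["n6", "n8", "n9"]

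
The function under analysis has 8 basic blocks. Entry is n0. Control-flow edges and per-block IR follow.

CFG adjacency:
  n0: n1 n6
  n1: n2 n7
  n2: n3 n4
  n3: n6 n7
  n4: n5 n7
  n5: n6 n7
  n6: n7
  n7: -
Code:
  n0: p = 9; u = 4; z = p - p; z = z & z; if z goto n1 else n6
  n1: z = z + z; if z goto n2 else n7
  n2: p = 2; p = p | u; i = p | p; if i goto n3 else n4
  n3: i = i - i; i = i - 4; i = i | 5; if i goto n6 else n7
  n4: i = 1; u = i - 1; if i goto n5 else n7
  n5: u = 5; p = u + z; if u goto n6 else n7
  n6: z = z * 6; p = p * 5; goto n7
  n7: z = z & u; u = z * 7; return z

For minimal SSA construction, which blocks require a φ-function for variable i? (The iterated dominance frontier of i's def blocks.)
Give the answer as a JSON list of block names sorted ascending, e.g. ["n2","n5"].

Answer: ["n6", "n7"]

Derivation:
idom tree: n1←n0 n2←n1 n3←n2 n4←n2 n5←n4 n6←n0 n7←n0
Join-block Dom:
  n6: preds {n0,n3,n5}: {n0} ∩ {n0,n1,n2,n3} ∩ {n0,n1,n2,n4,n5} = {n0}; idom=n0
  n7: preds {n1,n3,n4,n5,n6}: {n0,n1} ∩ {n0,n1,n2,n3} ∩ {n0,n1,n2,n4} ∩ {n0,n1,n2,n4,n5} ∩ {n0,n6} = {n0}; idom=n0

Frontier:
  join n6 pred n0: · stop@n0
  join n6 pred n3: n3→n2→n1 stop@n0
  join n6 pred n5: n5→n4→n2→n1 stop@n0
  join n7 pred n1: n1 stop@n0
  join n7 pred n3: n3→n2→n1 stop@n0
  join n7 pred n4: n4→n2→n1 stop@n0
  join n7 pred n5: n5→n4→n2→n1 stop@n0
  join n7 pred n6: n6 stop@n0
  n0 → ∅
  n1 → {n6,n7}
  n2 → {n6,n7}
  n3 → {n6,n7}
  n4 → {n6,n7}
  n5 → {n6,n7}
  n6 → {n7}
  n7 → ∅

φ for i: defs {n2,n3,n4}
  DF⁺ = {n6,n7}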